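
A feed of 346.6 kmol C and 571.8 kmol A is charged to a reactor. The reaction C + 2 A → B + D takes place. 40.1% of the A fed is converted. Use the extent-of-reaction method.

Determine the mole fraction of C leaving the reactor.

A reacted = 0.401 × 571.8 = 229.3 kmol; ν_A = −2, so ξ = 229.3/2 = 114.6 kmol.
Outlet amounts (n = n₀ + ν ξ):
  C: 346.6 − 1(114.6) = 232
  A: 571.8 − 2(114.6) = 342.5
  B: 0 + 1(114.6) = 114.6
  D: 0 + 1(114.6) = 114.6
Total out = 803.8 kmol; y_C = 232 / 803.8 = 0.2886.

0.289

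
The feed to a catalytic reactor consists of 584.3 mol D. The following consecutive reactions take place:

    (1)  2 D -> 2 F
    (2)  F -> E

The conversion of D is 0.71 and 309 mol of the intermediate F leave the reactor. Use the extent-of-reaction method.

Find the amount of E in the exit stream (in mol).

106 mol

Conversion of D: D consumed = 2ξ₁ = 0.71 × 584.3 → ξ₁ = 207.4 mol.
F balance: n_F = 0 + 2ξ₁ − 1ξ₂ = 309 → ξ₂ = (2·207.4 − 309)/1 = 105.9 mol.
Outlet amounts (n = n₀ + Σ ν·ξ):
  D: 584.3 − 2(207.4) = 169.4
  F: 0 + 2(207.4) − 1(105.9) = 309
  E: 0 + 1(105.9) = 105.9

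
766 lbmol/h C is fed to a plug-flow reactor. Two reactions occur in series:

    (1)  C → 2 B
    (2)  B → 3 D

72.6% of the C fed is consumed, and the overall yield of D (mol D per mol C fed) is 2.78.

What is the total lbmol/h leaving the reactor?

2740 lbmol/h

Conversion of C: C consumed = 1ξ₁ = 0.726 × 766 → ξ₁ = 556.1 lbmol/h.
Yield of D: 3ξ₂ / 766 = 2.78 → ξ₂ = 709.8 lbmol/h.
Outlet amounts (n = n₀ + Σ ν·ξ):
  C: 766 − 1(556.1) = 209.9
  B: 0 + 2(556.1) − 1(709.8) = 402.4
  D: 0 + 3(709.8) = 2129
Total out = 209.9 + 402.4 + 2129 = 2742 lbmol/h.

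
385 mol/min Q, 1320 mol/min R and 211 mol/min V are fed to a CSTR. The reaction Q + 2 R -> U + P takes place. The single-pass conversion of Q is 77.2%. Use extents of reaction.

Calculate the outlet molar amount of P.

Q reacted = 0.772 × 385 = 297.2 mol/min; ν_Q = −1, so ξ = 297.2/1 = 297.2 mol/min.
Outlet amounts (n = n₀ + ν ξ):
  Q: 385 − 1(297.2) = 87.78
  R: 1320 − 2(297.2) = 725.6
  U: 0 + 1(297.2) = 297.2
  P: 0 + 1(297.2) = 297.2
  V: 211 (inert)

297 mol/min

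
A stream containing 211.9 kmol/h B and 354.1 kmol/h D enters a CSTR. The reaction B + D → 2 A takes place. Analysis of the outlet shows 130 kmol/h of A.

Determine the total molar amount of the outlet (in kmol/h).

For A: n = n₀ + 2ξ → 130 = 0 + 2ξ, giving ξ = 65 kmol/h.
Outlet amounts (n = n₀ + ν ξ):
  B: 211.9 − 1(65) = 146.9
  D: 354.1 − 1(65) = 289.1
  A: 0 + 2(65) = 130
Total out = 146.9 + 289.1 + 130 = 566 kmol/h.

566 kmol/h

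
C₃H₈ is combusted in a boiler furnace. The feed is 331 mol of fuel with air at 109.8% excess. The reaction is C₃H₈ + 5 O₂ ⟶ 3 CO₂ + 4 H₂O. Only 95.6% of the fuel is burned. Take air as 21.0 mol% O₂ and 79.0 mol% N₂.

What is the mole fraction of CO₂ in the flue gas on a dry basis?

Stoichiometric O₂ = 5 × 331 = 1655 mol; O₂ fed = 1655 × 2.098 = 3472 mol.
N₂ fed = 3472 × 79/21 = 13060 mol.
Fuel reacted = 0.956 × 331 → ξ = 316.4 mol.
Outlet (n = n₀ + ν ξ):
  C₃H₈: 331 − 1(316.4) = 14.56
  O₂: 3472 − 5(316.4) = 1890
  N₂: 13060 (inert)
  CO₂: 0 + 3(316.4) = 949.3
  H₂O: 0 + 4(316.4) = 1266
Dry total = 15920 mol; y_CO₂ (dry) = 949.3 / 15920 = 0.05965.

0.0596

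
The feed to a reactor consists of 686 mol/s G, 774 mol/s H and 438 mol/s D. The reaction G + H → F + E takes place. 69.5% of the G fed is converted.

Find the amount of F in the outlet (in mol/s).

477 mol/s

G reacted = 0.695 × 686 = 476.8 mol/s; ν_G = −1, so ξ = 476.8/1 = 476.8 mol/s.
Outlet amounts (n = n₀ + ν ξ):
  G: 686 − 1(476.8) = 209.2
  H: 774 − 1(476.8) = 297.2
  F: 0 + 1(476.8) = 476.8
  E: 0 + 1(476.8) = 476.8
  D: 438 (inert)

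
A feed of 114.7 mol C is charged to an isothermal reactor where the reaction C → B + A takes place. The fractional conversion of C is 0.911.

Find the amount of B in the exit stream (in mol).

C reacted = 0.911 × 114.7 = 104.5 mol; ν_C = −1, so ξ = 104.5/1 = 104.5 mol.
Outlet amounts (n = n₀ + ν ξ):
  C: 114.7 − 1(104.5) = 10.21
  B: 0 + 1(104.5) = 104.5
  A: 0 + 1(104.5) = 104.5

104 mol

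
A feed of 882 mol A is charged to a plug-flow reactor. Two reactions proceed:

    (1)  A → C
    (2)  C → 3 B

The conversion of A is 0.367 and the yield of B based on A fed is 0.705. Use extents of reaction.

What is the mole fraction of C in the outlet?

0.0898

Conversion of A: A consumed = 1ξ₁ = 0.367 × 882 → ξ₁ = 323.7 mol.
Yield of B: 3ξ₂ / 882 = 0.705 → ξ₂ = 207.3 mol.
Outlet amounts (n = n₀ + Σ ν·ξ):
  A: 882 − 1(323.7) = 558.3
  C: 0 + 1(323.7) − 1(207.3) = 116.4
  B: 0 + 3(207.3) = 621.8
Total out = 1297 mol; y_C = 116.4 / 1297 = 0.0898.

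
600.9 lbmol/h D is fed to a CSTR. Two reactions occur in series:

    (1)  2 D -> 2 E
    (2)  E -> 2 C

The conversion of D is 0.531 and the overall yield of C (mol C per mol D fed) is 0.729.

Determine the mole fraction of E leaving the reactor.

Conversion of D: D consumed = 2ξ₁ = 0.531 × 600.9 → ξ₁ = 159.5 lbmol/h.
Yield of C: 2ξ₂ / 600.9 = 0.729 → ξ₂ = 219 lbmol/h.
Outlet amounts (n = n₀ + Σ ν·ξ):
  D: 600.9 − 2(159.5) = 281.8
  E: 0 + 2(159.5) − 1(219) = 100
  C: 0 + 2(219) = 438.1
Total out = 819.9 lbmol/h; y_E = 100 / 819.9 = 0.122.

0.122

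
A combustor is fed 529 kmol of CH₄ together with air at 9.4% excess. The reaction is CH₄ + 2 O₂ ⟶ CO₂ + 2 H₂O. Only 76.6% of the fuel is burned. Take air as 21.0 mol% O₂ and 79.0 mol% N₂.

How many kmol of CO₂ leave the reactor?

405 kmol

Stoichiometric O₂ = 2 × 529 = 1058 kmol; O₂ fed = 1058 × 1.094 = 1157 kmol.
N₂ fed = 1157 × 79/21 = 4354 kmol.
Fuel reacted = 0.766 × 529 → ξ = 405.2 kmol.
Outlet (n = n₀ + ν ξ):
  CH₄: 529 − 1(405.2) = 123.8
  O₂: 1157 − 2(405.2) = 347
  N₂: 4354 (inert)
  CO₂: 0 + 1(405.2) = 405.2
  H₂O: 0 + 2(405.2) = 810.4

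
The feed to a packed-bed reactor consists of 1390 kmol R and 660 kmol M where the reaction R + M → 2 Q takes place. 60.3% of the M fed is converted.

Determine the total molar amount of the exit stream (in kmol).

2050 kmol

M reacted = 0.603 × 660 = 398 kmol; ν_M = −1, so ξ = 398/1 = 398 kmol.
Outlet amounts (n = n₀ + ν ξ):
  R: 1390 − 1(398) = 992
  M: 660 − 1(398) = 262
  Q: 0 + 2(398) = 796
Total out = 992 + 262 + 796 = 2050 kmol.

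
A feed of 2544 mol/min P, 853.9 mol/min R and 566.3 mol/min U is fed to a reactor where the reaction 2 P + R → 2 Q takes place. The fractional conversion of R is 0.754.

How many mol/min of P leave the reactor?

R reacted = 0.754 × 853.9 = 643.8 mol/min; ν_R = −1, so ξ = 643.8/1 = 643.8 mol/min.
Outlet amounts (n = n₀ + ν ξ):
  P: 2544 − 2(643.8) = 1256
  R: 853.9 − 1(643.8) = 210.1
  Q: 0 + 2(643.8) = 1288
  U: 566.3 (inert)

1260 mol/min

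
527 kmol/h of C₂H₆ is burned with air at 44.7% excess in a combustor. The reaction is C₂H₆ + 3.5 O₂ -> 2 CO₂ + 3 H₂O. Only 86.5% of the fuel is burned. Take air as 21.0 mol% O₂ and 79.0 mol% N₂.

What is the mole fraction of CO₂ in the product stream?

Stoichiometric O₂ = 3.5 × 527 = 1844 kmol/h; O₂ fed = 1844 × 1.447 = 2669 kmol/h.
N₂ fed = 2669 × 79/21 = 10040 kmol/h.
Fuel reacted = 0.865 × 527 → ξ = 455.9 kmol/h.
Outlet (n = n₀ + ν ξ):
  C₂H₆: 527 − 1(455.9) = 71.14
  O₂: 2669 − 3.5(455.9) = 1073
  N₂: 10040 (inert)
  CO₂: 0 + 2(455.9) = 911.7
  H₂O: 0 + 3(455.9) = 1368
Total out = 13460 kmol/h; y_CO₂ = 911.7 / 13460 = 0.06771.

0.0677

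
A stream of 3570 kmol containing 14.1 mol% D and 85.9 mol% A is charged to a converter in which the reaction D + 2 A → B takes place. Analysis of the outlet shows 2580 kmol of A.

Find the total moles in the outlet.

For A: n = n₀ − 2ξ → 2580 = 3067 − 2ξ, giving ξ = 243.3 kmol.
Outlet amounts (n = n₀ + ν ξ):
  D: 503.4 − 1(243.3) = 260.1
  A: 3067 − 2(243.3) = 2580
  B: 0 + 1(243.3) = 243.3
Total out = 260.1 + 2580 + 243.3 = 3083 kmol.

3080 kmol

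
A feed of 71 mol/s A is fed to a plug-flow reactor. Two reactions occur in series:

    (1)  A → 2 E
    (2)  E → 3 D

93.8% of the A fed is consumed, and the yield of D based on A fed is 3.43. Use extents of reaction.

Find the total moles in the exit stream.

300 mol/s

Conversion of A: A consumed = 1ξ₁ = 0.938 × 71 → ξ₁ = 66.6 mol/s.
Yield of D: 3ξ₂ / 71 = 3.43 → ξ₂ = 81.18 mol/s.
Outlet amounts (n = n₀ + Σ ν·ξ):
  A: 71 − 1(66.6) = 4.402
  E: 0 + 2(66.6) − 1(81.18) = 52.02
  D: 0 + 3(81.18) = 243.5
Total out = 4.402 + 52.02 + 243.5 = 300 mol/s.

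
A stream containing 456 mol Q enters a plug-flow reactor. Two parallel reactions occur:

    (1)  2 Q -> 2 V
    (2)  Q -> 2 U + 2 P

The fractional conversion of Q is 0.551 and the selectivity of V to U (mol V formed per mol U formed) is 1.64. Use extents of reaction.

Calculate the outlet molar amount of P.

Conversion of Q: Q consumed = 0.551 × 456 = 251.3 mol = 2ξ₁ + 1ξ₂.
Selectivity: 2ξ₁ / (2ξ₂) = 1.64 → ξ₁ = 1.64 ξ₂.
Substitute: (2·1.64 + 1) ξ₂ = 251.3 → ξ₂ = 58.7 mol, ξ₁ = 96.28 mol.
Outlet amounts (n = n₀ + Σ ν·ξ):
  Q: 456 − 2(96.28) − 1(58.7) = 204.7
  V: 0 + 2(96.28) = 192.6
  U: 0 + 2(58.7) = 117.4
  P: 0 + 2(58.7) = 117.4

117 mol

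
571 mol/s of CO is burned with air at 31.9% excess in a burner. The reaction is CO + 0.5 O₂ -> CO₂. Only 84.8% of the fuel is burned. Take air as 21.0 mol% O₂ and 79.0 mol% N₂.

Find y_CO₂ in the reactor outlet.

0.228

Stoichiometric O₂ = 0.5 × 571 = 285.5 mol/s; O₂ fed = 285.5 × 1.319 = 376.6 mol/s.
N₂ fed = 376.6 × 79/21 = 1417 mol/s.
Fuel reacted = 0.848 × 571 → ξ = 484.2 mol/s.
Outlet (n = n₀ + ν ξ):
  CO: 571 − 1(484.2) = 86.79
  O₂: 376.6 − 0.5(484.2) = 134.5
  N₂: 1417 (inert)
  CO₂: 0 + 1(484.2) = 484.2
Total out = 2122 mol/s; y_CO₂ = 484.2 / 2122 = 0.2282.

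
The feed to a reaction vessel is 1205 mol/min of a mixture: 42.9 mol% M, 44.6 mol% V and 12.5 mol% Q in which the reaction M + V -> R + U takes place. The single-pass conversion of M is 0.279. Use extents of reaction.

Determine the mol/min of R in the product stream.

144 mol/min

M reacted = 0.279 × 516.9 = 144.2 mol/min; ν_M = −1, so ξ = 144.2/1 = 144.2 mol/min.
Outlet amounts (n = n₀ + ν ξ):
  M: 516.9 − 1(144.2) = 372.7
  V: 537.4 − 1(144.2) = 393.2
  R: 0 + 1(144.2) = 144.2
  U: 0 + 1(144.2) = 144.2
  Q: 150.6 (inert)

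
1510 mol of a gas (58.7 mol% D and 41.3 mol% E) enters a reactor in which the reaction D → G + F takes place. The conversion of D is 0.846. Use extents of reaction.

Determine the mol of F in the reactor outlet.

D reacted = 0.846 × 886.4 = 749.9 mol; ν_D = −1, so ξ = 749.9/1 = 749.9 mol.
Outlet amounts (n = n₀ + ν ξ):
  D: 886.4 − 1(749.9) = 136.5
  G: 0 + 1(749.9) = 749.9
  F: 0 + 1(749.9) = 749.9
  E: 623.6 (inert)

750 mol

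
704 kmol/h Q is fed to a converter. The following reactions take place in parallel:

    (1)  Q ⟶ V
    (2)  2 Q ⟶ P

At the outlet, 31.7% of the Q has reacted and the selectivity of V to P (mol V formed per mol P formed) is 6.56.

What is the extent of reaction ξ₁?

ξ₁ = 171 kmol/h

Conversion of Q: Q consumed = 0.317 × 704 = 223.2 kmol/h = 1ξ₁ + 2ξ₂.
Selectivity: 1ξ₁ / (1ξ₂) = 6.56 → ξ₁ = 6.56 ξ₂.
Substitute: (1·6.56 + 2) ξ₂ = 223.2 → ξ₂ = 26.07 kmol/h, ξ₁ = 171 kmol/h.
Outlet amounts (n = n₀ + Σ ν·ξ):
  Q: 704 − 1(171) − 2(26.07) = 480.8
  V: 0 + 1(171) = 171
  P: 0 + 1(26.07) = 26.07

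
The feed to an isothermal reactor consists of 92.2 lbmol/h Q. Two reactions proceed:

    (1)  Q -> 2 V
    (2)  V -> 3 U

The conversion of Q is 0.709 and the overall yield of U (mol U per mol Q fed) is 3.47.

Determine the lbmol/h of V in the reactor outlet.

Conversion of Q: Q consumed = 1ξ₁ = 0.709 × 92.2 → ξ₁ = 65.37 lbmol/h.
Yield of U: 3ξ₂ / 92.2 = 3.47 → ξ₂ = 106.6 lbmol/h.
Outlet amounts (n = n₀ + Σ ν·ξ):
  Q: 92.2 − 1(65.37) = 26.83
  V: 0 + 2(65.37) − 1(106.6) = 24.09
  U: 0 + 3(106.6) = 319.9

24.1 lbmol/h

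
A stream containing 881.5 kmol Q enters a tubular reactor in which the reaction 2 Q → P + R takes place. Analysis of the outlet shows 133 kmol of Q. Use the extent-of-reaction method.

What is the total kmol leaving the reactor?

882 kmol

For Q: n = n₀ − 2ξ → 133 = 881.5 − 2ξ, giving ξ = 374.2 kmol.
Outlet amounts (n = n₀ + ν ξ):
  Q: 881.5 − 2(374.2) = 133
  P: 0 + 1(374.2) = 374.2
  R: 0 + 1(374.2) = 374.2
Total out = 133 + 374.2 + 374.2 = 881.5 kmol.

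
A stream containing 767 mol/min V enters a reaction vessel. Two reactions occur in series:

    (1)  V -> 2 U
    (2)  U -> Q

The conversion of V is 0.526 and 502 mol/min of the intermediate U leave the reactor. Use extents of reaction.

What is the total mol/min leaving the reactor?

Conversion of V: V consumed = 1ξ₁ = 0.526 × 767 → ξ₁ = 403.4 mol/min.
U balance: n_U = 0 + 2ξ₁ − 1ξ₂ = 502 → ξ₂ = (2·403.4 − 502)/1 = 304.9 mol/min.
Outlet amounts (n = n₀ + Σ ν·ξ):
  V: 767 − 1(403.4) = 363.6
  U: 0 + 2(403.4) − 1(304.9) = 502
  Q: 0 + 1(304.9) = 304.9
Total out = 363.6 + 502 + 304.9 = 1170 mol/min.

1170 mol/min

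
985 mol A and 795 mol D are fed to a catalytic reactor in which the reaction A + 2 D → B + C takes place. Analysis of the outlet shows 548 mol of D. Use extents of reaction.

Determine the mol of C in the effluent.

124 mol

For D: n = n₀ − 2ξ → 548 = 795 − 2ξ, giving ξ = 123.5 mol.
Outlet amounts (n = n₀ + ν ξ):
  A: 985 − 1(123.5) = 861.5
  D: 795 − 2(123.5) = 548
  B: 0 + 1(123.5) = 123.5
  C: 0 + 1(123.5) = 123.5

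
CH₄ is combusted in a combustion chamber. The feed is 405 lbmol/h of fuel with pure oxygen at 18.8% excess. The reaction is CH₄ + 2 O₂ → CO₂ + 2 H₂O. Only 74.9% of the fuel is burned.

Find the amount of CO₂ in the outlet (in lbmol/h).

Stoichiometric O₂ = 2 × 405 = 810 lbmol/h; O₂ fed = 810 × 1.188 = 962.3 lbmol/h.
Fuel reacted = 0.749 × 405 → ξ = 303.3 lbmol/h.
Outlet (n = n₀ + ν ξ):
  CH₄: 405 − 1(303.3) = 101.7
  O₂: 962.3 − 2(303.3) = 355.6
  CO₂: 0 + 1(303.3) = 303.3
  H₂O: 0 + 2(303.3) = 606.7

303 lbmol/h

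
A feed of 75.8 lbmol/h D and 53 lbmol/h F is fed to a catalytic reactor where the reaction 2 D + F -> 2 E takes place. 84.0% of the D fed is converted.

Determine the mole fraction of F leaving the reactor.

D reacted = 0.84 × 75.8 = 63.67 lbmol/h; ν_D = −2, so ξ = 63.67/2 = 31.84 lbmol/h.
Outlet amounts (n = n₀ + ν ξ):
  D: 75.8 − 2(31.84) = 12.13
  F: 53 − 1(31.84) = 21.16
  E: 0 + 2(31.84) = 63.67
Total out = 96.96 lbmol/h; y_F = 21.16 / 96.96 = 0.2183.

0.218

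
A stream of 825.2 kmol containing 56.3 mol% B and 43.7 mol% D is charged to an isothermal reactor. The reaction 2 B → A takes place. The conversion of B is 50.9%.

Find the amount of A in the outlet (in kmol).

118 kmol

B reacted = 0.509 × 464.6 = 236.5 kmol; ν_B = −2, so ξ = 236.5/2 = 118.2 kmol.
Outlet amounts (n = n₀ + ν ξ):
  B: 464.6 − 2(118.2) = 228.1
  A: 0 + 1(118.2) = 118.2
  D: 360.6 (inert)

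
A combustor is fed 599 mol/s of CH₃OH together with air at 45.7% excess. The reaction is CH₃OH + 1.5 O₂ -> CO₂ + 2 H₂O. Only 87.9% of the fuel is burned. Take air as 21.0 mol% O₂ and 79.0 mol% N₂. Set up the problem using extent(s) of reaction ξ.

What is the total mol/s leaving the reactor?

7100 mol/s

Stoichiometric O₂ = 1.5 × 599 = 898.5 mol/s; O₂ fed = 898.5 × 1.457 = 1309 mol/s.
N₂ fed = 1309 × 79/21 = 4925 mol/s.
Fuel reacted = 0.879 × 599 → ξ = 526.5 mol/s.
Outlet (n = n₀ + ν ξ):
  CH₃OH: 599 − 1(526.5) = 72.48
  O₂: 1309 − 1.5(526.5) = 519.3
  N₂: 4925 (inert)
  CO₂: 0 + 1(526.5) = 526.5
  H₂O: 0 + 2(526.5) = 1053
Total out = 72.48 + 519.3 + 4925 + 526.5 + 1053 = 7096 mol/s.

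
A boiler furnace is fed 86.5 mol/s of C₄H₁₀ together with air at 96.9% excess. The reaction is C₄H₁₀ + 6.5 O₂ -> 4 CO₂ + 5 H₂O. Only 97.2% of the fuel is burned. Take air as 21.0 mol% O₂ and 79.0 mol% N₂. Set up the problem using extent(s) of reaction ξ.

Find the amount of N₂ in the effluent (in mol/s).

Stoichiometric O₂ = 6.5 × 86.5 = 562.2 mol/s; O₂ fed = 562.2 × 1.969 = 1107 mol/s.
N₂ fed = 1107 × 79/21 = 4165 mol/s.
Fuel reacted = 0.972 × 86.5 → ξ = 84.08 mol/s.
Outlet (n = n₀ + ν ξ):
  C₄H₁₀: 86.5 − 1(84.08) = 2.422
  O₂: 1107 − 6.5(84.08) = 560.6
  N₂: 4165 (inert)
  CO₂: 0 + 4(84.08) = 336.3
  H₂O: 0 + 5(84.08) = 420.4

4160 mol/s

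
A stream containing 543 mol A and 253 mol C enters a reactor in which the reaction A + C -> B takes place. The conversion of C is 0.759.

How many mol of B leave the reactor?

C reacted = 0.759 × 253 = 192 mol; ν_C = −1, so ξ = 192/1 = 192 mol.
Outlet amounts (n = n₀ + ν ξ):
  A: 543 − 1(192) = 351
  C: 253 − 1(192) = 60.97
  B: 0 + 1(192) = 192

192 mol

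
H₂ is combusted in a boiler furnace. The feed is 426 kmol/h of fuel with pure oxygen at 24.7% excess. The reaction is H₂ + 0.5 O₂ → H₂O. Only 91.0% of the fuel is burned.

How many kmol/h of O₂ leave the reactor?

Stoichiometric O₂ = 0.5 × 426 = 213 kmol/h; O₂ fed = 213 × 1.247 = 265.6 kmol/h.
Fuel reacted = 0.91 × 426 → ξ = 387.7 kmol/h.
Outlet (n = n₀ + ν ξ):
  H₂: 426 − 1(387.7) = 38.34
  O₂: 265.6 − 0.5(387.7) = 71.78
  H₂O: 0 + 1(387.7) = 387.7

71.8 kmol/h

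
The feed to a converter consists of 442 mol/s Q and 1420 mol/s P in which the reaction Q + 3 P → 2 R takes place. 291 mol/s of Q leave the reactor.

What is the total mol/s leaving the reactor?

1560 mol/s

For Q: n = n₀ − 1ξ → 291 = 442 − 1ξ, giving ξ = 151 mol/s.
Outlet amounts (n = n₀ + ν ξ):
  Q: 442 − 1(151) = 291
  P: 1420 − 3(151) = 967
  R: 0 + 2(151) = 302
Total out = 291 + 967 + 302 = 1560 mol/s.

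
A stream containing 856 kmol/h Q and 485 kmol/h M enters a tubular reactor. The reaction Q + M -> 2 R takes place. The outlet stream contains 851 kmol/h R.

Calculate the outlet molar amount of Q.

For R: n = n₀ + 2ξ → 851 = 0 + 2ξ, giving ξ = 425.5 kmol/h.
Outlet amounts (n = n₀ + ν ξ):
  Q: 856 − 1(425.5) = 430.5
  M: 485 − 1(425.5) = 59.5
  R: 0 + 2(425.5) = 851

430 kmol/h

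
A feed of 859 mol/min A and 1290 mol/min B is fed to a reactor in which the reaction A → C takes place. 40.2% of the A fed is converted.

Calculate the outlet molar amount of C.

345 mol/min

A reacted = 0.402 × 859 = 345.3 mol/min; ν_A = −1, so ξ = 345.3/1 = 345.3 mol/min.
Outlet amounts (n = n₀ + ν ξ):
  A: 859 − 1(345.3) = 513.7
  C: 0 + 1(345.3) = 345.3
  B: 1290 (inert)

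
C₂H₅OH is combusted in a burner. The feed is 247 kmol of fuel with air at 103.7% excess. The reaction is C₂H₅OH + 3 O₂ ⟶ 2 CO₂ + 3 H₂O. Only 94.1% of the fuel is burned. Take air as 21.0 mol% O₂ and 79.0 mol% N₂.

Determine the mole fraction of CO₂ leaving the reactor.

0.0606

Stoichiometric O₂ = 3 × 247 = 741 kmol; O₂ fed = 741 × 2.037 = 1509 kmol.
N₂ fed = 1509 × 79/21 = 5678 kmol.
Fuel reacted = 0.941 × 247 → ξ = 232.4 kmol.
Outlet (n = n₀ + ν ξ):
  C₂H₅OH: 247 − 1(232.4) = 14.57
  O₂: 1509 − 3(232.4) = 812.1
  N₂: 5678 (inert)
  CO₂: 0 + 2(232.4) = 464.9
  H₂O: 0 + 3(232.4) = 697.3
Total out = 7667 kmol; y_CO₂ = 464.9 / 7667 = 0.06063.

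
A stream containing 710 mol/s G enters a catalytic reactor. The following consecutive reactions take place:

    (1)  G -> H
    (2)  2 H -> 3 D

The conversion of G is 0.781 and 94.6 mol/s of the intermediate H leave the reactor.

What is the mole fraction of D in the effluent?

0.734

Conversion of G: G consumed = 1ξ₁ = 0.781 × 710 → ξ₁ = 554.5 mol/s.
H balance: n_H = 0 + 1ξ₁ − 2ξ₂ = 94.6 → ξ₂ = (1·554.5 − 94.6)/2 = 230 mol/s.
Outlet amounts (n = n₀ + Σ ν·ξ):
  G: 710 − 1(554.5) = 155.5
  H: 0 + 1(554.5) − 2(230) = 94.6
  D: 0 + 3(230) = 689.9
Total out = 940 mol/s; y_D = 689.9 / 940 = 0.7339.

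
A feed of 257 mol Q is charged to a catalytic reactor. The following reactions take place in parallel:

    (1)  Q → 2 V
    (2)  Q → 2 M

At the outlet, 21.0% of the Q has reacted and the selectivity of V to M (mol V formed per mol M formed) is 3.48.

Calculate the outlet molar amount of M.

Conversion of Q: Q consumed = 0.21 × 257 = 53.97 mol = 1ξ₁ + 1ξ₂.
Selectivity: 2ξ₁ / (2ξ₂) = 3.48 → ξ₁ = 3.48 ξ₂.
Substitute: (1·3.48 + 1) ξ₂ = 53.97 → ξ₂ = 12.05 mol, ξ₁ = 41.92 mol.
Outlet amounts (n = n₀ + Σ ν·ξ):
  Q: 257 − 1(41.92) − 1(12.05) = 203
  V: 0 + 2(41.92) = 83.85
  M: 0 + 2(12.05) = 24.09

24.1 mol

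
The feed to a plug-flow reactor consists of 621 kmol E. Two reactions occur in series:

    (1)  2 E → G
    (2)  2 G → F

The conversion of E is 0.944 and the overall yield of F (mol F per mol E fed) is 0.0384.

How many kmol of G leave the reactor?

Conversion of E: E consumed = 2ξ₁ = 0.944 × 621 → ξ₁ = 293.1 kmol.
Yield of F: 1ξ₂ / 621 = 0.0384 → ξ₂ = 23.85 kmol.
Outlet amounts (n = n₀ + Σ ν·ξ):
  E: 621 − 2(293.1) = 34.78
  G: 0 + 1(293.1) − 2(23.85) = 245.4
  F: 0 + 1(23.85) = 23.85

245 kmol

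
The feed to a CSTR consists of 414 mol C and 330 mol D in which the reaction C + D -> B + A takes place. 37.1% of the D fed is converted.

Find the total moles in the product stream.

744 mol

D reacted = 0.371 × 330 = 122.4 mol; ν_D = −1, so ξ = 122.4/1 = 122.4 mol.
Outlet amounts (n = n₀ + ν ξ):
  C: 414 − 1(122.4) = 291.6
  D: 330 − 1(122.4) = 207.6
  B: 0 + 1(122.4) = 122.4
  A: 0 + 1(122.4) = 122.4
Total out = 291.6 + 207.6 + 122.4 + 122.4 = 744 mol.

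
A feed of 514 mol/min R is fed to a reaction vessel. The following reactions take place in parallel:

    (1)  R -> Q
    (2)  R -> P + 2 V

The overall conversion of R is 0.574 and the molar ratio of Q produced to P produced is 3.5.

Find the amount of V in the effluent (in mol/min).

Conversion of R: R consumed = 0.574 × 514 = 295 mol/min = 1ξ₁ + 1ξ₂.
Selectivity: 1ξ₁ / (1ξ₂) = 3.5 → ξ₁ = 3.5 ξ₂.
Substitute: (1·3.5 + 1) ξ₂ = 295 → ξ₂ = 65.56 mol/min, ξ₁ = 229.5 mol/min.
Outlet amounts (n = n₀ + Σ ν·ξ):
  R: 514 − 1(229.5) − 1(65.56) = 219
  Q: 0 + 1(229.5) = 229.5
  P: 0 + 1(65.56) = 65.56
  V: 0 + 2(65.56) = 131.1

131 mol/min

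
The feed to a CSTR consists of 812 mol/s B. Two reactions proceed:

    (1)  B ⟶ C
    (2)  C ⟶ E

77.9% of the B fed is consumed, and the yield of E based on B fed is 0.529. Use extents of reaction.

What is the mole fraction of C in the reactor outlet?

0.25

Conversion of B: B consumed = 1ξ₁ = 0.779 × 812 → ξ₁ = 632.5 mol/s.
Yield of E: 1ξ₂ / 812 = 0.529 → ξ₂ = 429.5 mol/s.
Outlet amounts (n = n₀ + Σ ν·ξ):
  B: 812 − 1(632.5) = 179.5
  C: 0 + 1(632.5) − 1(429.5) = 203
  E: 0 + 1(429.5) = 429.5
Total out = 812 mol/s; y_C = 203 / 812 = 0.25.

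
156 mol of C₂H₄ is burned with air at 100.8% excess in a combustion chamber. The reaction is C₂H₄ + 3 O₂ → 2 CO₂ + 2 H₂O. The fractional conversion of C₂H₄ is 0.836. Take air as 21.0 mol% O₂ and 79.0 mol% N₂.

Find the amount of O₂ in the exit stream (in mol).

548 mol

Stoichiometric O₂ = 3 × 156 = 468 mol; O₂ fed = 468 × 2.008 = 939.7 mol.
N₂ fed = 939.7 × 79/21 = 3535 mol.
Fuel reacted = 0.836 × 156 → ξ = 130.4 mol.
Outlet (n = n₀ + ν ξ):
  C₂H₄: 156 − 1(130.4) = 25.58
  O₂: 939.7 − 3(130.4) = 548.5
  N₂: 3535 (inert)
  CO₂: 0 + 2(130.4) = 260.8
  H₂O: 0 + 2(130.4) = 260.8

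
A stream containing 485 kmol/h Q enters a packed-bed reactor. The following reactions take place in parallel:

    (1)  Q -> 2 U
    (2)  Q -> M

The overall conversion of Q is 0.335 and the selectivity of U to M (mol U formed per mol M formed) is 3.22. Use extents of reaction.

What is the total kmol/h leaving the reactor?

Conversion of Q: Q consumed = 0.335 × 485 = 162.5 kmol/h = 1ξ₁ + 1ξ₂.
Selectivity: 2ξ₁ / (1ξ₂) = 3.22 → ξ₁ = 1.61 ξ₂.
Substitute: (1·1.61 + 1) ξ₂ = 162.5 → ξ₂ = 62.25 kmol/h, ξ₁ = 100.2 kmol/h.
Outlet amounts (n = n₀ + Σ ν·ξ):
  Q: 485 − 1(100.2) − 1(62.25) = 322.5
  U: 0 + 2(100.2) = 200.4
  M: 0 + 1(62.25) = 62.25
Total out = 322.5 + 200.4 + 62.25 = 585.2 kmol/h.

585 kmol/h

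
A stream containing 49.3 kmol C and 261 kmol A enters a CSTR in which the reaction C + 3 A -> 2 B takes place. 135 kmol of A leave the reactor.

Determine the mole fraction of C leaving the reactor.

For A: n = n₀ − 3ξ → 135 = 261 − 3ξ, giving ξ = 42 kmol.
Outlet amounts (n = n₀ + ν ξ):
  C: 49.3 − 1(42) = 7.3
  A: 261 − 3(42) = 135
  B: 0 + 2(42) = 84
Total out = 226.3 kmol; y_C = 7.3 / 226.3 = 0.03226.

0.0323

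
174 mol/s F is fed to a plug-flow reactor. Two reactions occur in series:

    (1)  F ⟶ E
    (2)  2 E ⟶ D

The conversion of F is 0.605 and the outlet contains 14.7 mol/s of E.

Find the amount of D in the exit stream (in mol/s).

Conversion of F: F consumed = 1ξ₁ = 0.605 × 174 → ξ₁ = 105.3 mol/s.
E balance: n_E = 0 + 1ξ₁ − 2ξ₂ = 14.7 → ξ₂ = (1·105.3 − 14.7)/2 = 45.28 mol/s.
Outlet amounts (n = n₀ + Σ ν·ξ):
  F: 174 − 1(105.3) = 68.73
  E: 0 + 1(105.3) − 2(45.28) = 14.7
  D: 0 + 1(45.28) = 45.28

45.3 mol/s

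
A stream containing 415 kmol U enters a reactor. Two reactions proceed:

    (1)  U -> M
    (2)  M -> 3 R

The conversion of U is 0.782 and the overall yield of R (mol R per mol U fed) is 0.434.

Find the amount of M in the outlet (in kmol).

264 kmol

Conversion of U: U consumed = 1ξ₁ = 0.782 × 415 → ξ₁ = 324.5 kmol.
Yield of R: 3ξ₂ / 415 = 0.434 → ξ₂ = 60.04 kmol.
Outlet amounts (n = n₀ + Σ ν·ξ):
  U: 415 − 1(324.5) = 90.47
  M: 0 + 1(324.5) − 1(60.04) = 264.5
  R: 0 + 3(60.04) = 180.1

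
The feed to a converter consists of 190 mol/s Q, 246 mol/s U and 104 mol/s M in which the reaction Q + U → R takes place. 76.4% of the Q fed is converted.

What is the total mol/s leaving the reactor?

395 mol/s

Q reacted = 0.764 × 190 = 145.2 mol/s; ν_Q = −1, so ξ = 145.2/1 = 145.2 mol/s.
Outlet amounts (n = n₀ + ν ξ):
  Q: 190 − 1(145.2) = 44.84
  U: 246 − 1(145.2) = 100.8
  R: 0 + 1(145.2) = 145.2
  M: 104 (inert)
Total out = 44.84 + 100.8 + 145.2 + 104 = 394.8 mol/s.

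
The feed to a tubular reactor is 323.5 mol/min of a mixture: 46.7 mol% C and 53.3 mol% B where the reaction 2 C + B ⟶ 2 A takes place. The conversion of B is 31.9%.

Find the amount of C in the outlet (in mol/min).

B reacted = 0.319 × 172.4 = 55 mol/min; ν_B = −1, so ξ = 55/1 = 55 mol/min.
Outlet amounts (n = n₀ + ν ξ):
  C: 151.1 − 2(55) = 41.07
  B: 172.4 − 1(55) = 117.4
  A: 0 + 2(55) = 110

41.1 mol/min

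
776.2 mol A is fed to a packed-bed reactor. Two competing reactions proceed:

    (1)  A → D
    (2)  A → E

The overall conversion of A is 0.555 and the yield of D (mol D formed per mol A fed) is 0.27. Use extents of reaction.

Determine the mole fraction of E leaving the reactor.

0.285

Yield of D: 1ξ₁ / 776.2 = 0.27 → ξ₁ = 209.6 mol.
Conversion of A: 1ξ₁ + 1ξ₂ = 0.555 × 776.2 = 430.8 → ξ₂ = 221.2 mol.
Outlet amounts (n = n₀ + Σ ν·ξ):
  A: 776.2 − 1(209.6) − 1(221.2) = 345.4
  D: 0 + 1(209.6) = 209.6
  E: 0 + 1(221.2) = 221.2
Total out = 776.2 mol; y_E = 221.2 / 776.2 = 0.285.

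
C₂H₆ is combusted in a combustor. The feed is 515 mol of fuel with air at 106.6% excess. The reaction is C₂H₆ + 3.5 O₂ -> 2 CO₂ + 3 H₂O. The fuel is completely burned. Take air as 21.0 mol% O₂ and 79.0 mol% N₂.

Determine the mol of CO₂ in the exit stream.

1030 mol

Stoichiometric O₂ = 3.5 × 515 = 1802 mol; O₂ fed = 1802 × 2.066 = 3724 mol.
N₂ fed = 3724 × 79/21 = 14010 mol.
Fuel reacted = 1 × 515 → ξ = 515 mol.
Outlet (n = n₀ + ν ξ):
  C₂H₆: 515 − 1(515) = 0
  O₂: 3724 − 3.5(515) = 1921
  N₂: 14010 (inert)
  CO₂: 0 + 2(515) = 1030
  H₂O: 0 + 3(515) = 1545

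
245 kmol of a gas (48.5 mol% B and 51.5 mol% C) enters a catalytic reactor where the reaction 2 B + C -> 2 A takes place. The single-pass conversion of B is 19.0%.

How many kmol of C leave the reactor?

B reacted = 0.19 × 118.8 = 22.58 kmol; ν_B = −2, so ξ = 22.58/2 = 11.29 kmol.
Outlet amounts (n = n₀ + ν ξ):
  B: 118.8 − 2(11.29) = 96.25
  C: 126.2 − 1(11.29) = 114.9
  A: 0 + 2(11.29) = 22.58

115 kmol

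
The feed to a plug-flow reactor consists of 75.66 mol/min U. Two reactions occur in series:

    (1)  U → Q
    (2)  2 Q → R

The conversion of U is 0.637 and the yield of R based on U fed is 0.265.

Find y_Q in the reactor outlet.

0.146

Conversion of U: U consumed = 1ξ₁ = 0.637 × 75.66 → ξ₁ = 48.2 mol/min.
Yield of R: 1ξ₂ / 75.66 = 0.265 → ξ₂ = 20.05 mol/min.
Outlet amounts (n = n₀ + Σ ν·ξ):
  U: 75.66 − 1(48.2) = 27.46
  Q: 0 + 1(48.2) − 2(20.05) = 8.096
  R: 0 + 1(20.05) = 20.05
Total out = 55.61 mol/min; y_Q = 8.096 / 55.61 = 0.1456.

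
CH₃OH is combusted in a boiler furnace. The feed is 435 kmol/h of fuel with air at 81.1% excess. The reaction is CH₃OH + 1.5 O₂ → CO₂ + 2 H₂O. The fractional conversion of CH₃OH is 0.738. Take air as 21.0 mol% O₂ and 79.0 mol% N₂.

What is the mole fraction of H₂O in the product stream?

Stoichiometric O₂ = 1.5 × 435 = 652.5 kmol/h; O₂ fed = 652.5 × 1.811 = 1182 kmol/h.
N₂ fed = 1182 × 79/21 = 4445 kmol/h.
Fuel reacted = 0.738 × 435 → ξ = 321 kmol/h.
Outlet (n = n₀ + ν ξ):
  CH₃OH: 435 − 1(321) = 114
  O₂: 1182 − 1.5(321) = 700.1
  N₂: 4445 (inert)
  CO₂: 0 + 1(321) = 321
  H₂O: 0 + 2(321) = 642.1
Total out = 6223 kmol/h; y_H₂O = 642.1 / 6223 = 0.1032.

0.103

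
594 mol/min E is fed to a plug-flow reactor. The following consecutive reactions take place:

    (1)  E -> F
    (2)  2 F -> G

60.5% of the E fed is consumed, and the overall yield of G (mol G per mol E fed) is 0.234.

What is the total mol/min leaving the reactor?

455 mol/min

Conversion of E: E consumed = 1ξ₁ = 0.605 × 594 → ξ₁ = 359.4 mol/min.
Yield of G: 1ξ₂ / 594 = 0.234 → ξ₂ = 139 mol/min.
Outlet amounts (n = n₀ + Σ ν·ξ):
  E: 594 − 1(359.4) = 234.6
  F: 0 + 1(359.4) − 2(139) = 81.38
  G: 0 + 1(139) = 139
Total out = 234.6 + 81.38 + 139 = 455 mol/min.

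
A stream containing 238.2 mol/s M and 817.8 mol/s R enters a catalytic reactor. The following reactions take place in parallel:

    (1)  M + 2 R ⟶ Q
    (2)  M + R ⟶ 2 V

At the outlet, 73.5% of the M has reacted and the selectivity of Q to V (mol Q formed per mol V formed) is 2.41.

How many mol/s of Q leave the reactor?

Conversion of M: M consumed = 0.735 × 238.2 = 175.1 mol/s = 1ξ₁ + 1ξ₂.
Selectivity: 1ξ₁ / (2ξ₂) = 2.41 → ξ₁ = 4.82 ξ₂.
Substitute: (1·4.82 + 1) ξ₂ = 175.1 → ξ₂ = 30.08 mol/s, ξ₁ = 145 mol/s.
Outlet amounts (n = n₀ + Σ ν·ξ):
  M: 238.2 − 1(145) − 1(30.08) = 63.12
  R: 817.8 − 2(145) − 1(30.08) = 497.7
  Q: 0 + 1(145) = 145
  V: 0 + 2(30.08) = 60.16

145 mol/s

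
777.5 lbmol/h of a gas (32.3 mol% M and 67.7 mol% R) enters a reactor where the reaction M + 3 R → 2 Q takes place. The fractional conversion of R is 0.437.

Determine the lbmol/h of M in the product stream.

174 lbmol/h

R reacted = 0.437 × 526.4 = 230 lbmol/h; ν_R = −3, so ξ = 230/3 = 76.67 lbmol/h.
Outlet amounts (n = n₀ + ν ξ):
  M: 251.1 − 1(76.67) = 174.5
  R: 526.4 − 3(76.67) = 296.3
  Q: 0 + 2(76.67) = 153.3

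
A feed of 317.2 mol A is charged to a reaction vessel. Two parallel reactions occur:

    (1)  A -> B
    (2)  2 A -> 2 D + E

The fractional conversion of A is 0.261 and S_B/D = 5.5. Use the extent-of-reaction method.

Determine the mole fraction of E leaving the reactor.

0.0197

Conversion of A: A consumed = 0.261 × 317.2 = 82.79 mol = 1ξ₁ + 2ξ₂.
Selectivity: 1ξ₁ / (2ξ₂) = 5.5 → ξ₁ = 11 ξ₂.
Substitute: (1·11 + 2) ξ₂ = 82.79 → ξ₂ = 6.368 mol, ξ₁ = 70.05 mol.
Outlet amounts (n = n₀ + Σ ν·ξ):
  A: 317.2 − 1(70.05) − 2(6.368) = 234.4
  B: 0 + 1(70.05) = 70.05
  D: 0 + 2(6.368) = 12.74
  E: 0 + 1(6.368) = 6.368
Total out = 323.6 mol; y_E = 6.368 / 323.6 = 0.01968.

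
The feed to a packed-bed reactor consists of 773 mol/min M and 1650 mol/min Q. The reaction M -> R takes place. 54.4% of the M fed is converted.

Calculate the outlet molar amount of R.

M reacted = 0.544 × 773 = 420.5 mol/min; ν_M = −1, so ξ = 420.5/1 = 420.5 mol/min.
Outlet amounts (n = n₀ + ν ξ):
  M: 773 − 1(420.5) = 352.5
  R: 0 + 1(420.5) = 420.5
  Q: 1650 (inert)

421 mol/min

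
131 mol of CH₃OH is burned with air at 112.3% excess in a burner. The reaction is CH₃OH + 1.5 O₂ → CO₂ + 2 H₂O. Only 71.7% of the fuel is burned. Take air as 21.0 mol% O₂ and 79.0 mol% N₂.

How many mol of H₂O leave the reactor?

Stoichiometric O₂ = 1.5 × 131 = 196.5 mol; O₂ fed = 196.5 × 2.123 = 417.2 mol.
N₂ fed = 417.2 × 79/21 = 1569 mol.
Fuel reacted = 0.717 × 131 → ξ = 93.93 mol.
Outlet (n = n₀ + ν ξ):
  CH₃OH: 131 − 1(93.93) = 37.07
  O₂: 417.2 − 1.5(93.93) = 276.3
  N₂: 1569 (inert)
  CO₂: 0 + 1(93.93) = 93.93
  H₂O: 0 + 2(93.93) = 187.9

188 mol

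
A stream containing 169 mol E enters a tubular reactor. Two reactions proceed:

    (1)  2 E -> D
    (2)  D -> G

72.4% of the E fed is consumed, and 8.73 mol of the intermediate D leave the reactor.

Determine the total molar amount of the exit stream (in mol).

108 mol

Conversion of E: E consumed = 2ξ₁ = 0.724 × 169 → ξ₁ = 61.18 mol.
D balance: n_D = 0 + 1ξ₁ − 1ξ₂ = 8.73 → ξ₂ = (1·61.18 − 8.73)/1 = 52.45 mol.
Outlet amounts (n = n₀ + Σ ν·ξ):
  E: 169 − 2(61.18) = 46.64
  D: 0 + 1(61.18) − 1(52.45) = 8.73
  G: 0 + 1(52.45) = 52.45
Total out = 46.64 + 8.73 + 52.45 = 107.8 mol.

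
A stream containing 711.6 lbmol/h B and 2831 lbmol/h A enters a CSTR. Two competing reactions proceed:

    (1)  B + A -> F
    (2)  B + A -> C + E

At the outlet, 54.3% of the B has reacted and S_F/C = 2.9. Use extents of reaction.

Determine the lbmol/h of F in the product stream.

Conversion of B: B consumed = 0.543 × 711.6 = 386.4 lbmol/h = 1ξ₁ + 1ξ₂.
Selectivity: 1ξ₁ / (1ξ₂) = 2.9 → ξ₁ = 2.9 ξ₂.
Substitute: (1·2.9 + 1) ξ₂ = 386.4 → ξ₂ = 99.08 lbmol/h, ξ₁ = 287.3 lbmol/h.
Outlet amounts (n = n₀ + Σ ν·ξ):
  B: 711.6 − 1(287.3) − 1(99.08) = 325.2
  A: 2831 − 1(287.3) − 1(99.08) = 2445
  F: 0 + 1(287.3) = 287.3
  C: 0 + 1(99.08) = 99.08
  E: 0 + 1(99.08) = 99.08

287 lbmol/h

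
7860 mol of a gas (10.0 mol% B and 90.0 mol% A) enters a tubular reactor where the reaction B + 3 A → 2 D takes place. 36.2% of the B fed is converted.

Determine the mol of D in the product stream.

B reacted = 0.362 × 786 = 284.5 mol; ν_B = −1, so ξ = 284.5/1 = 284.5 mol.
Outlet amounts (n = n₀ + ν ξ):
  B: 786 − 1(284.5) = 501.5
  A: 7074 − 3(284.5) = 6220
  D: 0 + 2(284.5) = 569.1

569 mol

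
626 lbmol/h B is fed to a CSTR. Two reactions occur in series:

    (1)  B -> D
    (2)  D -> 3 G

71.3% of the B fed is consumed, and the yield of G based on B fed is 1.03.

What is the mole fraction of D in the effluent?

0.219

Conversion of B: B consumed = 1ξ₁ = 0.713 × 626 → ξ₁ = 446.3 lbmol/h.
Yield of G: 3ξ₂ / 626 = 1.03 → ξ₂ = 214.9 lbmol/h.
Outlet amounts (n = n₀ + Σ ν·ξ):
  B: 626 − 1(446.3) = 179.7
  D: 0 + 1(446.3) − 1(214.9) = 231.4
  G: 0 + 3(214.9) = 644.8
Total out = 1056 lbmol/h; y_D = 231.4 / 1056 = 0.2192.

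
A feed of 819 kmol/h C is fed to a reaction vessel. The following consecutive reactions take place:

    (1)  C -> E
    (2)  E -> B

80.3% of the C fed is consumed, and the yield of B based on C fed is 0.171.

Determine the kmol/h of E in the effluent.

Conversion of C: C consumed = 1ξ₁ = 0.803 × 819 → ξ₁ = 657.7 kmol/h.
Yield of B: 1ξ₂ / 819 = 0.171 → ξ₂ = 140 kmol/h.
Outlet amounts (n = n₀ + Σ ν·ξ):
  C: 819 − 1(657.7) = 161.3
  E: 0 + 1(657.7) − 1(140) = 517.6
  B: 0 + 1(140) = 140

518 kmol/h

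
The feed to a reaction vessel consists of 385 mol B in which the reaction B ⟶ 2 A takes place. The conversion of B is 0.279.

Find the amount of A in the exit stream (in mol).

215 mol

B reacted = 0.279 × 385 = 107.4 mol; ν_B = −1, so ξ = 107.4/1 = 107.4 mol.
Outlet amounts (n = n₀ + ν ξ):
  B: 385 − 1(107.4) = 277.6
  A: 0 + 2(107.4) = 214.8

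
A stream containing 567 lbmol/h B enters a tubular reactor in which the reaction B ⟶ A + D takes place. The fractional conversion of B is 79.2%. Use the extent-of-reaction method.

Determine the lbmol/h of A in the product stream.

449 lbmol/h

B reacted = 0.792 × 567 = 449.1 lbmol/h; ν_B = −1, so ξ = 449.1/1 = 449.1 lbmol/h.
Outlet amounts (n = n₀ + ν ξ):
  B: 567 − 1(449.1) = 117.9
  A: 0 + 1(449.1) = 449.1
  D: 0 + 1(449.1) = 449.1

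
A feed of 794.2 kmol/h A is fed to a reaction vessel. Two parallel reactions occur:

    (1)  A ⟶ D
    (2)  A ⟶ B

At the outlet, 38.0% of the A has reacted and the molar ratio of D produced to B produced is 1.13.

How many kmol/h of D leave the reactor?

160 kmol/h

Conversion of A: A consumed = 0.38 × 794.2 = 301.8 kmol/h = 1ξ₁ + 1ξ₂.
Selectivity: 1ξ₁ / (1ξ₂) = 1.13 → ξ₁ = 1.13 ξ₂.
Substitute: (1·1.13 + 1) ξ₂ = 301.8 → ξ₂ = 141.7 kmol/h, ξ₁ = 160.1 kmol/h.
Outlet amounts (n = n₀ + Σ ν·ξ):
  A: 794.2 − 1(160.1) − 1(141.7) = 492.4
  D: 0 + 1(160.1) = 160.1
  B: 0 + 1(141.7) = 141.7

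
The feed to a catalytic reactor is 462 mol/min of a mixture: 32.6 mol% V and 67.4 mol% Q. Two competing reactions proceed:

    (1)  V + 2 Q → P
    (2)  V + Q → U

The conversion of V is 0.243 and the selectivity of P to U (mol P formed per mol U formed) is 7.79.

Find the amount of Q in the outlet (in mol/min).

Conversion of V: V consumed = 0.243 × 150.6 = 36.6 mol/min = 1ξ₁ + 1ξ₂.
Selectivity: 1ξ₁ / (1ξ₂) = 7.79 → ξ₁ = 7.79 ξ₂.
Substitute: (1·7.79 + 1) ξ₂ = 36.6 → ξ₂ = 4.164 mol/min, ξ₁ = 32.44 mol/min.
Outlet amounts (n = n₀ + Σ ν·ξ):
  V: 150.6 − 1(32.44) − 1(4.164) = 114
  Q: 311.4 − 2(32.44) − 1(4.164) = 242.4
  P: 0 + 1(32.44) = 32.44
  U: 0 + 1(4.164) = 4.164

242 mol/min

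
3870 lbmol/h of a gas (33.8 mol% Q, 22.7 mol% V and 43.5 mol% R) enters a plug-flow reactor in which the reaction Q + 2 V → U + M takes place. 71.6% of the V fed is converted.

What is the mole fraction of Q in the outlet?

V reacted = 0.716 × 878.5 = 629 lbmol/h; ν_V = −2, so ξ = 629/2 = 314.5 lbmol/h.
Outlet amounts (n = n₀ + ν ξ):
  Q: 1308 − 1(314.5) = 993.6
  V: 878.5 − 2(314.5) = 249.5
  U: 0 + 1(314.5) = 314.5
  M: 0 + 1(314.5) = 314.5
  R: 1683 (inert)
Total out = 3556 lbmol/h; y_Q = 993.6 / 3556 = 0.2794.

0.279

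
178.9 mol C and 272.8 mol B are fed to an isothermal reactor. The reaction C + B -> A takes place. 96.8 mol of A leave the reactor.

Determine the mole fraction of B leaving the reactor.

0.496

For A: n = n₀ + 1ξ → 96.8 = 0 + 1ξ, giving ξ = 96.8 mol.
Outlet amounts (n = n₀ + ν ξ):
  C: 178.9 − 1(96.8) = 82.1
  B: 272.8 − 1(96.8) = 176
  A: 0 + 1(96.8) = 96.8
Total out = 354.9 mol; y_B = 176 / 354.9 = 0.4959.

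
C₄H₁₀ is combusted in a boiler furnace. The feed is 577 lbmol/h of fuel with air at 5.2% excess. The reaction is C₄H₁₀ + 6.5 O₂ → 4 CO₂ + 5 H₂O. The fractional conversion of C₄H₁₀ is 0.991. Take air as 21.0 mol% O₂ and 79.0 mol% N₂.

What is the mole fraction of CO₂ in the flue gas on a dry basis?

Stoichiometric O₂ = 6.5 × 577 = 3750 lbmol/h; O₂ fed = 3750 × 1.052 = 3946 lbmol/h.
N₂ fed = 3946 × 79/21 = 14840 lbmol/h.
Fuel reacted = 0.991 × 577 → ξ = 571.8 lbmol/h.
Outlet (n = n₀ + ν ξ):
  C₄H₁₀: 577 − 1(571.8) = 5.193
  O₂: 3946 − 6.5(571.8) = 228.8
  N₂: 14840 (inert)
  CO₂: 0 + 4(571.8) = 2287
  H₂O: 0 + 5(571.8) = 2859
Dry total = 17360 lbmol/h; y_CO₂ (dry) = 2287 / 17360 = 0.1317.

0.132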